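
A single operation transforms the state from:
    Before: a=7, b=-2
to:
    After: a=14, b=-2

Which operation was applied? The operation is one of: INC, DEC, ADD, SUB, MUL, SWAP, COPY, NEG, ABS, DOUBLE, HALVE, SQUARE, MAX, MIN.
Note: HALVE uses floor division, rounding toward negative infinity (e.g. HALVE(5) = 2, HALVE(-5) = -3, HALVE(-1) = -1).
DOUBLE(a)

Analyzing the change:
Before: a=7, b=-2
After: a=14, b=-2
Variable a changed from 7 to 14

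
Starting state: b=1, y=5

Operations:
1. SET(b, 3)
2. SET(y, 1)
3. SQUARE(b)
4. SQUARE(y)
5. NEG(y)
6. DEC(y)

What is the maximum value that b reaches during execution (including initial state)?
9

Values of b at each step:
Initial: b = 1
After step 1: b = 3
After step 2: b = 3
After step 3: b = 9 ← maximum
After step 4: b = 9
After step 5: b = 9
After step 6: b = 9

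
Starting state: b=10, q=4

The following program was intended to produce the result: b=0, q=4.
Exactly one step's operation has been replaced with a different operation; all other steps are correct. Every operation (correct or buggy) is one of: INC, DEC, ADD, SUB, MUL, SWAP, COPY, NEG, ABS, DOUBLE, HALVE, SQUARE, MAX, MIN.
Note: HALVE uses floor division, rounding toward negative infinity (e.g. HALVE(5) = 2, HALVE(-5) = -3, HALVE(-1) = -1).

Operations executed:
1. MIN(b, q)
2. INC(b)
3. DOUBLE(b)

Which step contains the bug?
Step 2

Trace with buggy code:
Initial: b=10, q=4
After step 1: b=4, q=4
After step 2: b=5, q=4
After step 3: b=10, q=4
Actual final b=10, q=4 ≠ expected b=0, q=4.
Step 2 is the only position where a single-operation replacement can produce the expected result.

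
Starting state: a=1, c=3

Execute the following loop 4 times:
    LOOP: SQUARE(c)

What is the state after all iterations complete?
a=1, c=43046721

Iteration trace:
Start: a=1, c=3
After iteration 1: a=1, c=9
After iteration 2: a=1, c=81
After iteration 3: a=1, c=6561
After iteration 4: a=1, c=43046721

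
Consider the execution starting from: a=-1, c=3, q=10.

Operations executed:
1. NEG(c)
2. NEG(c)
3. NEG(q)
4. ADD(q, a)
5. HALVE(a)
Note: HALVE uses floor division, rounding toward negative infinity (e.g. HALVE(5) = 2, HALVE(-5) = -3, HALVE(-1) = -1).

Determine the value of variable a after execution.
a = -1

Tracing execution:
Step 1: NEG(c) → a = -1
Step 2: NEG(c) → a = -1
Step 3: NEG(q) → a = -1
Step 4: ADD(q, a) → a = -1
Step 5: HALVE(a) → a = -1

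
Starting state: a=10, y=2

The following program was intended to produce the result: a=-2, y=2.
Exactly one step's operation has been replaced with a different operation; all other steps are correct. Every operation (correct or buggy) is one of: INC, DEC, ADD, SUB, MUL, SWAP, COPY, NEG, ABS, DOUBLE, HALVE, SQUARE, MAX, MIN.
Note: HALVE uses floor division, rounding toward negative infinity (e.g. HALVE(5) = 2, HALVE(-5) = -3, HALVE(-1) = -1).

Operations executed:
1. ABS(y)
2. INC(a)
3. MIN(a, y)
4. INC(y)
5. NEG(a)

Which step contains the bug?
Step 4

Trace with buggy code:
Initial: a=10, y=2
After step 1: a=10, y=2
After step 2: a=11, y=2
After step 3: a=2, y=2
After step 4: a=2, y=3
After step 5: a=-2, y=3
Actual final a=-2, y=3 ≠ expected a=-2, y=2.
Step 4 is the only position where a single-operation replacement can produce the expected result.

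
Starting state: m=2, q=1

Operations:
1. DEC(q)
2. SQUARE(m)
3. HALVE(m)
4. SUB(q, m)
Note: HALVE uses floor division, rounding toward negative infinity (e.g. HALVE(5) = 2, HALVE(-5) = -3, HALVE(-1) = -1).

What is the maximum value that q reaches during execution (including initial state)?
1

Values of q at each step:
Initial: q = 1 ← maximum
After step 1: q = 0
After step 2: q = 0
After step 3: q = 0
After step 4: q = -2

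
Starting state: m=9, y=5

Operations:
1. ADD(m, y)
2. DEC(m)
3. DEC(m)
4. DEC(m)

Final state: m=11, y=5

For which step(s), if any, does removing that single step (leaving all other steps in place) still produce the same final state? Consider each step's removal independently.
None - removing any single step changes the final result

Testing removal of each single step:
Without step 1: final = m=6, y=5 (different)
Without step 2: final = m=12, y=5 (different)
Without step 3: final = m=12, y=5 (different)
Without step 4: final = m=12, y=5 (different)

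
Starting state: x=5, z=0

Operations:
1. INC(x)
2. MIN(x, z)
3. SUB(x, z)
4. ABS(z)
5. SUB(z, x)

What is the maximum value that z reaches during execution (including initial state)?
0

Values of z at each step:
Initial: z = 0 ← maximum
After step 1: z = 0
After step 2: z = 0
After step 3: z = 0
After step 4: z = 0
After step 5: z = 0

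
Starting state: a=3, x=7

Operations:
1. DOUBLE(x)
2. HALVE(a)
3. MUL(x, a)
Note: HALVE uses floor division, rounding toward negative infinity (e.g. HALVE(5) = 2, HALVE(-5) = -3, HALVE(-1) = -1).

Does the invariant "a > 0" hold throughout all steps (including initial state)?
Yes

The invariant holds at every step.

State at each step:
Initial: a=3, x=7
After step 1: a=3, x=14
After step 2: a=1, x=14
After step 3: a=1, x=14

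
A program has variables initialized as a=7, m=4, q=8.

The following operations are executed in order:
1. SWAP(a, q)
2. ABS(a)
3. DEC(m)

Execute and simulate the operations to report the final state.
{a: 8, m: 3, q: 7}

Step-by-step execution:
Initial: a=7, m=4, q=8
After step 1 (SWAP(a, q)): a=8, m=4, q=7
After step 2 (ABS(a)): a=8, m=4, q=7
After step 3 (DEC(m)): a=8, m=3, q=7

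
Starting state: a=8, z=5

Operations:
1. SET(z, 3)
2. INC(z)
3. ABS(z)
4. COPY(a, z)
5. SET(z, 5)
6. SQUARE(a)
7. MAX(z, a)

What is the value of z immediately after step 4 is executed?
z = 4

Tracing z through execution:
Initial: z = 5
After step 1 (SET(z, 3)): z = 3
After step 2 (INC(z)): z = 4
After step 3 (ABS(z)): z = 4
After step 4 (COPY(a, z)): z = 4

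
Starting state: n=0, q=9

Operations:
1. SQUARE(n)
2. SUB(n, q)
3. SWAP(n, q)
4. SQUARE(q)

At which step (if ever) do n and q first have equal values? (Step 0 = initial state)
Never

n and q never become equal during execution.

Comparing values at each step:
Initial: n=0, q=9
After step 1: n=0, q=9
After step 2: n=-9, q=9
After step 3: n=9, q=-9
After step 4: n=9, q=81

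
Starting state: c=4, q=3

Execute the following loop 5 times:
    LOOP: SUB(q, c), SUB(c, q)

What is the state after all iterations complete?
c=191, q=-118

Iteration trace:
Start: c=4, q=3
After iteration 1: c=5, q=-1
After iteration 2: c=11, q=-6
After iteration 3: c=28, q=-17
After iteration 4: c=73, q=-45
After iteration 5: c=191, q=-118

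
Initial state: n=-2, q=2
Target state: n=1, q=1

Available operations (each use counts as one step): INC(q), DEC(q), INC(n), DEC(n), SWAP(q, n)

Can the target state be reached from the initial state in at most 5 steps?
Yes

Path (4 steps): DEC(q) → INC(n) → INC(n) → INC(n)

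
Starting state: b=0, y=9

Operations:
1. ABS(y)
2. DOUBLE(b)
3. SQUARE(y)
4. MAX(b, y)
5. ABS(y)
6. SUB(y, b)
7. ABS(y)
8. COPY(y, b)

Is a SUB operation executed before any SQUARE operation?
No

First SUB: step 6
First SQUARE: step 3
Since 6 > 3, SQUARE comes first.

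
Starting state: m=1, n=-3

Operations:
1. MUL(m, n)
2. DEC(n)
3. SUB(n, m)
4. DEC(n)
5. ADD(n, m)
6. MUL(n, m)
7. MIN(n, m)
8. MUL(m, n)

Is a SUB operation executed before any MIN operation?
Yes

First SUB: step 3
First MIN: step 7
Since 3 < 7, SUB comes first.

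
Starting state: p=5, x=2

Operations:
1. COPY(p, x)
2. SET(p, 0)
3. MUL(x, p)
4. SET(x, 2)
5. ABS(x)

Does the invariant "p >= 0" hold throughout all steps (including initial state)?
Yes

The invariant holds at every step.

State at each step:
Initial: p=5, x=2
After step 1: p=2, x=2
After step 2: p=0, x=2
After step 3: p=0, x=0
After step 4: p=0, x=2
After step 5: p=0, x=2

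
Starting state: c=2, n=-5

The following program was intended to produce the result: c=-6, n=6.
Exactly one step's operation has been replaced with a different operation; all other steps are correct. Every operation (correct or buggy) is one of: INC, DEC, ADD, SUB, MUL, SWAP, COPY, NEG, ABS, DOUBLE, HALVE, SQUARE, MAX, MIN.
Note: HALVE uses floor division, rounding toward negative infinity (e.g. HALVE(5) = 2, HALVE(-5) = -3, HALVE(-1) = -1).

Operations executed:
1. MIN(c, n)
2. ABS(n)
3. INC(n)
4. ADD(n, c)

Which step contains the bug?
Step 4

Trace with buggy code:
Initial: c=2, n=-5
After step 1: c=-5, n=-5
After step 2: c=-5, n=5
After step 3: c=-5, n=6
After step 4: c=-5, n=1
Actual final c=-5, n=1 ≠ expected c=-6, n=6.
Step 4 is the only position where a single-operation replacement can produce the expected result.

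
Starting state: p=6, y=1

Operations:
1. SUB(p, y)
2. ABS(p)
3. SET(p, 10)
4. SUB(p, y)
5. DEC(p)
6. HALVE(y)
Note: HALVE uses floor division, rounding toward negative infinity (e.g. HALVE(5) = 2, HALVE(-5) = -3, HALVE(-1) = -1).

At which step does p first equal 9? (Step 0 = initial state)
Step 4

Tracing p:
Initial: p = 6
After step 1: p = 5
After step 2: p = 5
After step 3: p = 10
After step 4: p = 9 ← first occurrence
After step 5: p = 8
After step 6: p = 8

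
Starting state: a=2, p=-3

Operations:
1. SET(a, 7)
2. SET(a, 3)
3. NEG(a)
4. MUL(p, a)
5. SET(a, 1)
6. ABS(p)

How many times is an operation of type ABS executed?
1

Counting ABS operations:
Step 6: ABS(p) ← ABS
Total: 1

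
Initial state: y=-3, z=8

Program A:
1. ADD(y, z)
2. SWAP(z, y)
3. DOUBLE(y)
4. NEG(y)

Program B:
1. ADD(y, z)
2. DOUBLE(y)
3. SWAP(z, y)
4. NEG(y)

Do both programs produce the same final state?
No

Program A final state: y=-16, z=5
Program B final state: y=-8, z=10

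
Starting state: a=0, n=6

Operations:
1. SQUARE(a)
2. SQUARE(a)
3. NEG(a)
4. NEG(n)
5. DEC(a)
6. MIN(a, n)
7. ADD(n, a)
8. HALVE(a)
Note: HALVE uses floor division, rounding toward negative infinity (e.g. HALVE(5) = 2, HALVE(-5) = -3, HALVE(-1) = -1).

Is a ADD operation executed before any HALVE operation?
Yes

First ADD: step 7
First HALVE: step 8
Since 7 < 8, ADD comes first.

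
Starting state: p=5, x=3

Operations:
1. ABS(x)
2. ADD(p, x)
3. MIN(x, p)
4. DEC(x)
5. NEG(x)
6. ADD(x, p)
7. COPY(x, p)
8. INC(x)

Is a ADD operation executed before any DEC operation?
Yes

First ADD: step 2
First DEC: step 4
Since 2 < 4, ADD comes first.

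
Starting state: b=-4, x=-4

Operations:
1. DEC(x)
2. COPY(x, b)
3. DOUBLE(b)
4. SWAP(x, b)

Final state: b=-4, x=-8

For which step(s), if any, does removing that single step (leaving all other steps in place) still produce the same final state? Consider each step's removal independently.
Step(s) 1

Testing removal of each single step:
Without step 1: final = b=-4, x=-8 (same)
Without step 2: final = b=-5, x=-8 (different)
Without step 3: final = b=-4, x=-4 (different)
Without step 4: final = b=-8, x=-4 (different)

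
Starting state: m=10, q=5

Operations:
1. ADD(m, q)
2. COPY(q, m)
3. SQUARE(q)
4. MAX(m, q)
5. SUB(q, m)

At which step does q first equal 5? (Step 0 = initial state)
Step 0

Tracing q:
Initial: q = 5 ← first occurrence
After step 1: q = 5
After step 2: q = 15
After step 3: q = 225
After step 4: q = 225
After step 5: q = 0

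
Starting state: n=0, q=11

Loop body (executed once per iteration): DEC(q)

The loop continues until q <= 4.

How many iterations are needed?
7

Tracing iterations:
Initial: n=0, q=11
After iteration 1: n=0, q=10
After iteration 2: n=0, q=9
After iteration 3: n=0, q=8
After iteration 4: n=0, q=7
After iteration 5: n=0, q=6
After iteration 6: n=0, q=5
After iteration 7: n=0, q=4
q <= 4 now holds, so the loop exits after 7 iterations.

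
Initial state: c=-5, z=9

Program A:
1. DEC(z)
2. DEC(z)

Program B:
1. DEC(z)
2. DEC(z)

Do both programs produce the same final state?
Yes

Program A final state: c=-5, z=7
Program B final state: c=-5, z=7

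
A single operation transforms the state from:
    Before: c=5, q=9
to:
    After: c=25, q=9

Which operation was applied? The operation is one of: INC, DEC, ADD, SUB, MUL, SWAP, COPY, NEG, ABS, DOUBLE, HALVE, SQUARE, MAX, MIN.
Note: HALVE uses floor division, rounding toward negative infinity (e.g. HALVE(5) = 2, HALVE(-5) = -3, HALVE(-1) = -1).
SQUARE(c)

Analyzing the change:
Before: c=5, q=9
After: c=25, q=9
Variable c changed from 5 to 25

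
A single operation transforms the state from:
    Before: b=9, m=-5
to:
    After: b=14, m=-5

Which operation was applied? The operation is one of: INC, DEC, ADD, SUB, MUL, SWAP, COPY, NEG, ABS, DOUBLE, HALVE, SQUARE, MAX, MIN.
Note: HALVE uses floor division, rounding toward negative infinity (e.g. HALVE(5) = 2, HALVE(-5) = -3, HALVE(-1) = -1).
SUB(b, m)

Analyzing the change:
Before: b=9, m=-5
After: b=14, m=-5
Variable b changed from 9 to 14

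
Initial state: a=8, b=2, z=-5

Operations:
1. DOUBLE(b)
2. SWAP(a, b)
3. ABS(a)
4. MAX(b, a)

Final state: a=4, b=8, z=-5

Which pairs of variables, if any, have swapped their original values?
None

Comparing initial and final values:
z: -5 → -5
a: 8 → 4
b: 2 → 8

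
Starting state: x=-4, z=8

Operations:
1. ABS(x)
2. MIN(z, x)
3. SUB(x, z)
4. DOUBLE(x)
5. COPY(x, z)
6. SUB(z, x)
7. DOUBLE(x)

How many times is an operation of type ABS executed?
1

Counting ABS operations:
Step 1: ABS(x) ← ABS
Total: 1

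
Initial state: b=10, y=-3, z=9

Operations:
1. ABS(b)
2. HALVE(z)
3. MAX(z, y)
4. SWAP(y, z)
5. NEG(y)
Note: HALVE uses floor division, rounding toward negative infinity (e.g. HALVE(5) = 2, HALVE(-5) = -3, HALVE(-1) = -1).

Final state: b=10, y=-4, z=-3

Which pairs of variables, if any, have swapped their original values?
None

Comparing initial and final values:
z: 9 → -3
y: -3 → -4
b: 10 → 10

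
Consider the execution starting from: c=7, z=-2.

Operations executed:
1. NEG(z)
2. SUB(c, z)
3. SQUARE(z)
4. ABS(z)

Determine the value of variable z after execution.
z = 4

Tracing execution:
Step 1: NEG(z) → z = 2
Step 2: SUB(c, z) → z = 2
Step 3: SQUARE(z) → z = 4
Step 4: ABS(z) → z = 4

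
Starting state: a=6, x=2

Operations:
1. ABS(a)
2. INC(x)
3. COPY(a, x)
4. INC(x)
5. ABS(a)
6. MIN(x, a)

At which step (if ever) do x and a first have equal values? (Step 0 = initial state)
Step 3

x and a first become equal after step 3.

Comparing values at each step:
Initial: x=2, a=6
After step 1: x=2, a=6
After step 2: x=3, a=6
After step 3: x=3, a=3 ← equal!
After step 4: x=4, a=3
After step 5: x=4, a=3
After step 6: x=3, a=3 ← equal!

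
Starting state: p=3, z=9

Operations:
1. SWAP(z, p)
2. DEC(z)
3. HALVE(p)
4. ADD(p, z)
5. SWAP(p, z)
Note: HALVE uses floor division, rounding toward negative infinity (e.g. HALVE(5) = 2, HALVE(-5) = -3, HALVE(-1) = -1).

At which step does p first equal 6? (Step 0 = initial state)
Step 4

Tracing p:
Initial: p = 3
After step 1: p = 9
After step 2: p = 9
After step 3: p = 4
After step 4: p = 6 ← first occurrence
After step 5: p = 2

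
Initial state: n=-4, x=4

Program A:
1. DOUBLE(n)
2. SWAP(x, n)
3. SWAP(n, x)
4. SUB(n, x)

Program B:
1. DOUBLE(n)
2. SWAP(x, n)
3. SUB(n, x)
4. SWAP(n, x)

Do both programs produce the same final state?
No

Program A final state: n=-12, x=4
Program B final state: n=-8, x=12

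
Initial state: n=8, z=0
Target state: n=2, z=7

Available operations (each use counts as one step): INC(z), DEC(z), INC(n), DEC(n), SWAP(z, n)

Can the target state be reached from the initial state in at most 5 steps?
Yes

Path (4 steps): INC(z) → INC(z) → DEC(n) → SWAP(z, n)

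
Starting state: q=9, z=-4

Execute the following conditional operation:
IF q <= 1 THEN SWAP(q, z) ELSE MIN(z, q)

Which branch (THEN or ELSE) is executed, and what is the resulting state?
Branch: ELSE, Final state: q=9, z=-4

Evaluating condition: q <= 1
q = 9
Condition is False, so ELSE branch executes
After MIN(z, q): q=9, z=-4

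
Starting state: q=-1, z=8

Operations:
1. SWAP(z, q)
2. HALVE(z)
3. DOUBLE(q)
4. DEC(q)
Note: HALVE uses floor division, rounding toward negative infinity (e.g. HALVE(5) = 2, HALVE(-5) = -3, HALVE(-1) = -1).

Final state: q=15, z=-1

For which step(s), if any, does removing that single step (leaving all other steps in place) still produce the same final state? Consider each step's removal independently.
Step(s) 2

Testing removal of each single step:
Without step 1: final = q=-3, z=4 (different)
Without step 2: final = q=15, z=-1 (same)
Without step 3: final = q=7, z=-1 (different)
Without step 4: final = q=16, z=-1 (different)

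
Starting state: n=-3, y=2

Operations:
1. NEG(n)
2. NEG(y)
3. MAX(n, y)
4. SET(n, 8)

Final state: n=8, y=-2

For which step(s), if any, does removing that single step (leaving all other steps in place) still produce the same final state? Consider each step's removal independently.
Step(s) 1, 3

Testing removal of each single step:
Without step 1: final = n=8, y=-2 (same)
Without step 2: final = n=8, y=2 (different)
Without step 3: final = n=8, y=-2 (same)
Without step 4: final = n=3, y=-2 (different)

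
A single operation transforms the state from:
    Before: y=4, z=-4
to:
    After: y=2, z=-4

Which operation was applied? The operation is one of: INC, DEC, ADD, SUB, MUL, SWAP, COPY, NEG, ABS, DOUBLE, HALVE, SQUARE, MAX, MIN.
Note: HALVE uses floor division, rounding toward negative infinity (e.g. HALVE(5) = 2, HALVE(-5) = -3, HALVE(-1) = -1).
HALVE(y)

Analyzing the change:
Before: y=4, z=-4
After: y=2, z=-4
Variable y changed from 4 to 2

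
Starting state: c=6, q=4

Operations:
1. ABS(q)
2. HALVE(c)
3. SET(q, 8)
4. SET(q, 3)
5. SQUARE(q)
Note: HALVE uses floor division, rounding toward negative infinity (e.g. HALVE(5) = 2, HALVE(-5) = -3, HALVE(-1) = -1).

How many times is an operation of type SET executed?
2

Counting SET operations:
Step 3: SET(q, 8) ← SET
Step 4: SET(q, 3) ← SET
Total: 2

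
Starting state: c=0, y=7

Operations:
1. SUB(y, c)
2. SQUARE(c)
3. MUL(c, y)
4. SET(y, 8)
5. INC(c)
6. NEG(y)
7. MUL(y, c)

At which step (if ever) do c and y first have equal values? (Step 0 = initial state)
Never

c and y never become equal during execution.

Comparing values at each step:
Initial: c=0, y=7
After step 1: c=0, y=7
After step 2: c=0, y=7
After step 3: c=0, y=7
After step 4: c=0, y=8
After step 5: c=1, y=8
After step 6: c=1, y=-8
After step 7: c=1, y=-8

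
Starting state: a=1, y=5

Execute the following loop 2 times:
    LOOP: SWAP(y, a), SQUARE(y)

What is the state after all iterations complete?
a=1, y=25

Iteration trace:
Start: a=1, y=5
After iteration 1: a=5, y=1
After iteration 2: a=1, y=25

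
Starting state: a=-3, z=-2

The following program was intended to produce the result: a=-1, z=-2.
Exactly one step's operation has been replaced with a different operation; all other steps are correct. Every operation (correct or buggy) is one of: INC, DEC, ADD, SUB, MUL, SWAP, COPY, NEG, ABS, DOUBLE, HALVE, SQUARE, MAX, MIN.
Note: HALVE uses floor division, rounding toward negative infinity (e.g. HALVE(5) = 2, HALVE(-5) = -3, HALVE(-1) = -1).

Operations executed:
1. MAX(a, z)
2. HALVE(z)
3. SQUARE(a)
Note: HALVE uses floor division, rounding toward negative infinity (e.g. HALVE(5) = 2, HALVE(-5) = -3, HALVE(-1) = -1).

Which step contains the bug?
Step 3

Trace with buggy code:
Initial: a=-3, z=-2
After step 1: a=-2, z=-2
After step 2: a=-2, z=-1
After step 3: a=4, z=-1
Actual final a=4, z=-1 ≠ expected a=-1, z=-2.
Step 3 is the only position where a single-operation replacement can produce the expected result.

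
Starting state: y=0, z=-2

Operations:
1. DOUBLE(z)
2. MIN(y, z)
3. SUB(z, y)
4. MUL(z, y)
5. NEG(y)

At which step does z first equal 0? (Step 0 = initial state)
Step 3

Tracing z:
Initial: z = -2
After step 1: z = -4
After step 2: z = -4
After step 3: z = 0 ← first occurrence
After step 4: z = 0
After step 5: z = 0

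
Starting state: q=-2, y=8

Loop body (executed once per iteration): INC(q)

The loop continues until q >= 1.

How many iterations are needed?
3

Tracing iterations:
Initial: q=-2, y=8
After iteration 1: q=-1, y=8
After iteration 2: q=0, y=8
After iteration 3: q=1, y=8
q >= 1 now holds, so the loop exits after 3 iterations.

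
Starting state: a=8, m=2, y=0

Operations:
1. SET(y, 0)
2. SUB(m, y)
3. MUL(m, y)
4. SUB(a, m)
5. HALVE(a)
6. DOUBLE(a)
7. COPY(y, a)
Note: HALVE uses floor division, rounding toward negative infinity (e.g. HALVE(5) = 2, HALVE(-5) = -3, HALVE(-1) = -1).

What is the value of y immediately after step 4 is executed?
y = 0

Tracing y through execution:
Initial: y = 0
After step 1 (SET(y, 0)): y = 0
After step 2 (SUB(m, y)): y = 0
After step 3 (MUL(m, y)): y = 0
After step 4 (SUB(a, m)): y = 0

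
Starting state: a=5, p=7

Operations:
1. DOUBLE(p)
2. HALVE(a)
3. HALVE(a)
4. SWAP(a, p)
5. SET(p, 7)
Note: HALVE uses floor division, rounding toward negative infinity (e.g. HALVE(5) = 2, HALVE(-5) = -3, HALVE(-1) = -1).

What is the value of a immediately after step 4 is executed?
a = 14

Tracing a through execution:
Initial: a = 5
After step 1 (DOUBLE(p)): a = 5
After step 2 (HALVE(a)): a = 2
After step 3 (HALVE(a)): a = 1
After step 4 (SWAP(a, p)): a = 14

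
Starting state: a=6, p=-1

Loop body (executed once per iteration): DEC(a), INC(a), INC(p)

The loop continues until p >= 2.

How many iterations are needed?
3

Tracing iterations:
Initial: a=6, p=-1
After iteration 1: a=6, p=0
After iteration 2: a=6, p=1
After iteration 3: a=6, p=2
p >= 2 now holds, so the loop exits after 3 iterations.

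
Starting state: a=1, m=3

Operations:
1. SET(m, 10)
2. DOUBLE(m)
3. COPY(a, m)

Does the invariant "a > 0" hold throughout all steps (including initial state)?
Yes

The invariant holds at every step.

State at each step:
Initial: a=1, m=3
After step 1: a=1, m=10
After step 2: a=1, m=20
After step 3: a=20, m=20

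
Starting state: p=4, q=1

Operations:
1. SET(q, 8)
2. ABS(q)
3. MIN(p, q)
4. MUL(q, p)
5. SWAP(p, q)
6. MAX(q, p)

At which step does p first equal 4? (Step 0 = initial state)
Step 0

Tracing p:
Initial: p = 4 ← first occurrence
After step 1: p = 4
After step 2: p = 4
After step 3: p = 4
After step 4: p = 4
After step 5: p = 32
After step 6: p = 32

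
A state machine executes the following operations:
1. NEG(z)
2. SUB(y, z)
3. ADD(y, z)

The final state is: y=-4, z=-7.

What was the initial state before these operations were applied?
y=-4, z=7

Working backwards:
Final state: y=-4, z=-7
Before step 3 (ADD(y, z)): y=3, z=-7
Before step 2 (SUB(y, z)): y=-4, z=-7
Before step 1 (NEG(z)): y=-4, z=7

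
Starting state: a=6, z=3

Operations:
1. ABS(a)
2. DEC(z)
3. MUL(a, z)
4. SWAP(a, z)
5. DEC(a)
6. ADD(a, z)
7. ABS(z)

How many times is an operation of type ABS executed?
2

Counting ABS operations:
Step 1: ABS(a) ← ABS
Step 7: ABS(z) ← ABS
Total: 2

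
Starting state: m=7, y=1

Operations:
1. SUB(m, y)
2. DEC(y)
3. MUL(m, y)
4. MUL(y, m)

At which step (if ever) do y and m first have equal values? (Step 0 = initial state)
Step 3

y and m first become equal after step 3.

Comparing values at each step:
Initial: y=1, m=7
After step 1: y=1, m=6
After step 2: y=0, m=6
After step 3: y=0, m=0 ← equal!
After step 4: y=0, m=0 ← equal!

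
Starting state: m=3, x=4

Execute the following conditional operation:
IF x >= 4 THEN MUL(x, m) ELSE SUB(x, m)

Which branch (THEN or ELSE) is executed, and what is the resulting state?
Branch: THEN, Final state: m=3, x=12

Evaluating condition: x >= 4
x = 4
Condition is True, so THEN branch executes
After MUL(x, m): m=3, x=12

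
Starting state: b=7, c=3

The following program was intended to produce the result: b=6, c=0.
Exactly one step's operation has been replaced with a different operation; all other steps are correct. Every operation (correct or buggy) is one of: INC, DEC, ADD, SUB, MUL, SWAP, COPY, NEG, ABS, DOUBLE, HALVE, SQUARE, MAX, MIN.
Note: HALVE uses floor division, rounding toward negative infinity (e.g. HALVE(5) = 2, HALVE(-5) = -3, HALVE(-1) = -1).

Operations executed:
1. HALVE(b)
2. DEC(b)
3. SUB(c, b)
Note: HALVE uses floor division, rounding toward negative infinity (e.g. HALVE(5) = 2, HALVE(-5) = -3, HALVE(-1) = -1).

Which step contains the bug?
Step 1

Trace with buggy code:
Initial: b=7, c=3
After step 1: b=3, c=3
After step 2: b=2, c=3
After step 3: b=2, c=1
Actual final b=2, c=1 ≠ expected b=6, c=0.
Step 1 is the only position where a single-operation replacement can produce the expected result.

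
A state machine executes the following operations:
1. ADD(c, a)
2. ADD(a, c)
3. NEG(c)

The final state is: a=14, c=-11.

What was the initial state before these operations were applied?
a=3, c=8

Working backwards:
Final state: a=14, c=-11
Before step 3 (NEG(c)): a=14, c=11
Before step 2 (ADD(a, c)): a=3, c=11
Before step 1 (ADD(c, a)): a=3, c=8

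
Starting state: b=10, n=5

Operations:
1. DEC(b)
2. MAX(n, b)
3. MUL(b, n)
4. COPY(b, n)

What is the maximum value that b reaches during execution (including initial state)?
81

Values of b at each step:
Initial: b = 10
After step 1: b = 9
After step 2: b = 9
After step 3: b = 81 ← maximum
After step 4: b = 9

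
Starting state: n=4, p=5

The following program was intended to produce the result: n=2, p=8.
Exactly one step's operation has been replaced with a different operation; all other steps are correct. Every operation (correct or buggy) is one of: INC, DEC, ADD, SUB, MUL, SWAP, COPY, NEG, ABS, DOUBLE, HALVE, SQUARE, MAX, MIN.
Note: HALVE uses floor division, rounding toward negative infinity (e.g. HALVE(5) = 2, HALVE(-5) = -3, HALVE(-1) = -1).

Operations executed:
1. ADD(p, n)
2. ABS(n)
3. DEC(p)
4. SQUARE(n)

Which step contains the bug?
Step 4

Trace with buggy code:
Initial: n=4, p=5
After step 1: n=4, p=9
After step 2: n=4, p=9
After step 3: n=4, p=8
After step 4: n=16, p=8
Actual final n=16, p=8 ≠ expected n=2, p=8.
Step 4 is the only position where a single-operation replacement can produce the expected result.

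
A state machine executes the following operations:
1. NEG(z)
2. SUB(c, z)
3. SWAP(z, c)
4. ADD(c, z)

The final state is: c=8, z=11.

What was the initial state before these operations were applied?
c=8, z=3

Working backwards:
Final state: c=8, z=11
Before step 4 (ADD(c, z)): c=-3, z=11
Before step 3 (SWAP(z, c)): c=11, z=-3
Before step 2 (SUB(c, z)): c=8, z=-3
Before step 1 (NEG(z)): c=8, z=3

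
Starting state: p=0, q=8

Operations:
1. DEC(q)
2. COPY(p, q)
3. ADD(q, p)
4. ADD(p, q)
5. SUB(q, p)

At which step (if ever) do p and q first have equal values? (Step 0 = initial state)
Step 2

p and q first become equal after step 2.

Comparing values at each step:
Initial: p=0, q=8
After step 1: p=0, q=7
After step 2: p=7, q=7 ← equal!
After step 3: p=7, q=14
After step 4: p=21, q=14
After step 5: p=21, q=-7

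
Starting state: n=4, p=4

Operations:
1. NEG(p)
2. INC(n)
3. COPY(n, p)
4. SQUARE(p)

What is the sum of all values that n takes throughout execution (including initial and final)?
5

Values of n at each step:
Initial: n = 4
After step 1: n = 4
After step 2: n = 5
After step 3: n = -4
After step 4: n = -4
Sum = 4 + 4 + 5 + -4 + -4 = 5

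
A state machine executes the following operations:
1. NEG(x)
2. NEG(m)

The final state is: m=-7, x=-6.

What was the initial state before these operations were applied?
m=7, x=6

Working backwards:
Final state: m=-7, x=-6
Before step 2 (NEG(m)): m=7, x=-6
Before step 1 (NEG(x)): m=7, x=6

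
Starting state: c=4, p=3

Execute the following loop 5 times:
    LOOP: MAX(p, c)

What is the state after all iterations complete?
c=4, p=4

Iteration trace:
Start: c=4, p=3
After iteration 1: c=4, p=4
After iteration 2: c=4, p=4
After iteration 3: c=4, p=4
After iteration 4: c=4, p=4
After iteration 5: c=4, p=4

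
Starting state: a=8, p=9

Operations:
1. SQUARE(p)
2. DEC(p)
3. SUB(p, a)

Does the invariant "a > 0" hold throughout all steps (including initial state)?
Yes

The invariant holds at every step.

State at each step:
Initial: a=8, p=9
After step 1: a=8, p=81
After step 2: a=8, p=80
After step 3: a=8, p=72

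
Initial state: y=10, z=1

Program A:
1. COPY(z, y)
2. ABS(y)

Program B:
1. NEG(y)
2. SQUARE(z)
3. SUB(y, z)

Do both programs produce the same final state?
No

Program A final state: y=10, z=10
Program B final state: y=-11, z=1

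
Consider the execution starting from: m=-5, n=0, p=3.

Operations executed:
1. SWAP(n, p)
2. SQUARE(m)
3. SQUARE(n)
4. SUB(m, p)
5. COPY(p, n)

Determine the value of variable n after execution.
n = 9

Tracing execution:
Step 1: SWAP(n, p) → n = 3
Step 2: SQUARE(m) → n = 3
Step 3: SQUARE(n) → n = 9
Step 4: SUB(m, p) → n = 9
Step 5: COPY(p, n) → n = 9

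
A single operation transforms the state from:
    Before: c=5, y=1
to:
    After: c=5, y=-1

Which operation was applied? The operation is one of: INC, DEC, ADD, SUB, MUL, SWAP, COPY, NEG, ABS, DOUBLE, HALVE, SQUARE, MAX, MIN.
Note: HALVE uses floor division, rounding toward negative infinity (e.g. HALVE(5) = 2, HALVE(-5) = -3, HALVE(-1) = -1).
NEG(y)

Analyzing the change:
Before: c=5, y=1
After: c=5, y=-1
Variable y changed from 1 to -1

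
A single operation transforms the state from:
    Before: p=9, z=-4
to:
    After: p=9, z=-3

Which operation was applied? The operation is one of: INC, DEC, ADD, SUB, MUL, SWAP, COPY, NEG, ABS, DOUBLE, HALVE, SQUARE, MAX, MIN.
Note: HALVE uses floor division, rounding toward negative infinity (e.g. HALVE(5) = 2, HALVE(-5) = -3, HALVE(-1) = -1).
INC(z)

Analyzing the change:
Before: p=9, z=-4
After: p=9, z=-3
Variable z changed from -4 to -3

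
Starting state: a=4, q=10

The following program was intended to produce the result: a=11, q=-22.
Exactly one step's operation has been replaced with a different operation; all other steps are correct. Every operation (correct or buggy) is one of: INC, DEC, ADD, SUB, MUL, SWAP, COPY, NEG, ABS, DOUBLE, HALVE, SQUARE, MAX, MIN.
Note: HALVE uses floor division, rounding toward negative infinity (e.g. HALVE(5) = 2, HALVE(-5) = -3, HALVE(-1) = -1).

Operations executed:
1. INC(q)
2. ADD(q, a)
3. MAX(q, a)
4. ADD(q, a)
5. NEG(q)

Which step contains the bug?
Step 2

Trace with buggy code:
Initial: a=4, q=10
After step 1: a=4, q=11
After step 2: a=4, q=15
After step 3: a=4, q=15
After step 4: a=4, q=19
After step 5: a=4, q=-19
Actual final a=4, q=-19 ≠ expected a=11, q=-22.
Step 2 is the only position where a single-operation replacement can produce the expected result.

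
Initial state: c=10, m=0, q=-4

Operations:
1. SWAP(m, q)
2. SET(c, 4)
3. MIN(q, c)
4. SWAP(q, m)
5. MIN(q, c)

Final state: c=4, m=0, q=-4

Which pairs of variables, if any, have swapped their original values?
None

Comparing initial and final values:
c: 10 → 4
q: -4 → -4
m: 0 → 0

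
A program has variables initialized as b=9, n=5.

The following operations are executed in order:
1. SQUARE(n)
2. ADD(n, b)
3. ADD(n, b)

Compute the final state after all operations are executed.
{b: 9, n: 43}

Step-by-step execution:
Initial: b=9, n=5
After step 1 (SQUARE(n)): b=9, n=25
After step 2 (ADD(n, b)): b=9, n=34
After step 3 (ADD(n, b)): b=9, n=43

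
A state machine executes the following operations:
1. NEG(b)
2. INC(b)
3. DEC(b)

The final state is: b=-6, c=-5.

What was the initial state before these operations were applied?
b=6, c=-5

Working backwards:
Final state: b=-6, c=-5
Before step 3 (DEC(b)): b=-5, c=-5
Before step 2 (INC(b)): b=-6, c=-5
Before step 1 (NEG(b)): b=6, c=-5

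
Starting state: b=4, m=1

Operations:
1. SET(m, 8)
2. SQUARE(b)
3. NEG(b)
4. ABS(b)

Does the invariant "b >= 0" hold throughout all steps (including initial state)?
No, violated after step 3

The invariant is violated after step 3.

State at each step:
Initial: b=4, m=1
After step 1: b=4, m=8
After step 2: b=16, m=8
After step 3: b=-16, m=8
After step 4: b=16, m=8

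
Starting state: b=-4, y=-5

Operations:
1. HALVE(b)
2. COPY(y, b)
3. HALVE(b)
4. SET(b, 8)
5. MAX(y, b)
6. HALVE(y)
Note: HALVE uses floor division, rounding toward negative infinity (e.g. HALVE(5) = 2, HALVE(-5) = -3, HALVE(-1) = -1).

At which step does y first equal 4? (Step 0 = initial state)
Step 6

Tracing y:
Initial: y = -5
After step 1: y = -5
After step 2: y = -2
After step 3: y = -2
After step 4: y = -2
After step 5: y = 8
After step 6: y = 4 ← first occurrence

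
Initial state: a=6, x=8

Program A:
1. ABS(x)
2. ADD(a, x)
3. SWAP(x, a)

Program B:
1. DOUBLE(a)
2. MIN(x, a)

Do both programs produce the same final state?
No

Program A final state: a=8, x=14
Program B final state: a=12, x=8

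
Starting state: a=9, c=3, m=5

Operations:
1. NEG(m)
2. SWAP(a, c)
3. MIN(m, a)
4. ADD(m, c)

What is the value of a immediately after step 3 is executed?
a = 3

Tracing a through execution:
Initial: a = 9
After step 1 (NEG(m)): a = 9
After step 2 (SWAP(a, c)): a = 3
After step 3 (MIN(m, a)): a = 3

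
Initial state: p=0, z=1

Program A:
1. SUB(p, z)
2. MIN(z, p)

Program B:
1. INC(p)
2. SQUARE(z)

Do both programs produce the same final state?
No

Program A final state: p=-1, z=-1
Program B final state: p=1, z=1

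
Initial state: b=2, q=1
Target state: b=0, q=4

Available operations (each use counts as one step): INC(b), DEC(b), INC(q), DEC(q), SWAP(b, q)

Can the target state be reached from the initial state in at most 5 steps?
Yes

Path (4 steps): INC(b) → INC(b) → DEC(q) → SWAP(b, q)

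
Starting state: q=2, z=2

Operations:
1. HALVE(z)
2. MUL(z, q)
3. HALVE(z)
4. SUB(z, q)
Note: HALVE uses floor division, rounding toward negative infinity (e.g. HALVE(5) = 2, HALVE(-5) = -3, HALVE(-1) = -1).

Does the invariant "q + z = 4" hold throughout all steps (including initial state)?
No, violated after step 1

The invariant is violated after step 1.

State at each step:
Initial: q=2, z=2
After step 1: q=2, z=1
After step 2: q=2, z=2
After step 3: q=2, z=1
After step 4: q=2, z=-1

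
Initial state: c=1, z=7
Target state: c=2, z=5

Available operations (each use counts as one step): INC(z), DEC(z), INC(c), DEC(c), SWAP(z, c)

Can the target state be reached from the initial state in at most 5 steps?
Yes

Path (3 steps): DEC(z) → DEC(z) → INC(c)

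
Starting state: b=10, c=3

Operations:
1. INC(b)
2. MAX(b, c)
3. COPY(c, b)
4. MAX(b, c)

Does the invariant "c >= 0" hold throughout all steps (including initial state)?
Yes

The invariant holds at every step.

State at each step:
Initial: b=10, c=3
After step 1: b=11, c=3
After step 2: b=11, c=3
After step 3: b=11, c=11
After step 4: b=11, c=11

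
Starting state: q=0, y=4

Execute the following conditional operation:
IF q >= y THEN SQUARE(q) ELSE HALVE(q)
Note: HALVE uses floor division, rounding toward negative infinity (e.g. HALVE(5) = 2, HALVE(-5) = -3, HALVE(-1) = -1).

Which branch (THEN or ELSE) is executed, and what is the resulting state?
Branch: ELSE, Final state: q=0, y=4

Evaluating condition: q >= y
q = 0, y = 4
Condition is False, so ELSE branch executes
After HALVE(q): q=0, y=4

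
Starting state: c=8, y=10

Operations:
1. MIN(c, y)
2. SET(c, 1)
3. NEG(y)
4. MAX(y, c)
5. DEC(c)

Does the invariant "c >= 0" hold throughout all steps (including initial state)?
Yes

The invariant holds at every step.

State at each step:
Initial: c=8, y=10
After step 1: c=8, y=10
After step 2: c=1, y=10
After step 3: c=1, y=-10
After step 4: c=1, y=1
After step 5: c=0, y=1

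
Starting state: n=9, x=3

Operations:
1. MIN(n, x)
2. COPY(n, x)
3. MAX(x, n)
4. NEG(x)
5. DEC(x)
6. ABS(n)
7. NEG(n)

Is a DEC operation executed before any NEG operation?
No

First DEC: step 5
First NEG: step 4
Since 5 > 4, NEG comes first.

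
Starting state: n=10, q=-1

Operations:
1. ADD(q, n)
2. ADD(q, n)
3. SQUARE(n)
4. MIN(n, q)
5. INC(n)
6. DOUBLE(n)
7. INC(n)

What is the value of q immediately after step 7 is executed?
q = 19

Tracing q through execution:
Initial: q = -1
After step 1 (ADD(q, n)): q = 9
After step 2 (ADD(q, n)): q = 19
After step 3 (SQUARE(n)): q = 19
After step 4 (MIN(n, q)): q = 19
After step 5 (INC(n)): q = 19
After step 6 (DOUBLE(n)): q = 19
After step 7 (INC(n)): q = 19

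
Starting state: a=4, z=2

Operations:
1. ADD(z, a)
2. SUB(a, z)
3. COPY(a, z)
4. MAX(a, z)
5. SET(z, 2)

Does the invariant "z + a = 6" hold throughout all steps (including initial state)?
No, violated after step 1

The invariant is violated after step 1.

State at each step:
Initial: a=4, z=2
After step 1: a=4, z=6
After step 2: a=-2, z=6
After step 3: a=6, z=6
After step 4: a=6, z=6
After step 5: a=6, z=2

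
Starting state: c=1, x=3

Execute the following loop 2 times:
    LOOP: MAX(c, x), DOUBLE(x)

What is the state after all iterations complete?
c=6, x=12

Iteration trace:
Start: c=1, x=3
After iteration 1: c=3, x=6
After iteration 2: c=6, x=12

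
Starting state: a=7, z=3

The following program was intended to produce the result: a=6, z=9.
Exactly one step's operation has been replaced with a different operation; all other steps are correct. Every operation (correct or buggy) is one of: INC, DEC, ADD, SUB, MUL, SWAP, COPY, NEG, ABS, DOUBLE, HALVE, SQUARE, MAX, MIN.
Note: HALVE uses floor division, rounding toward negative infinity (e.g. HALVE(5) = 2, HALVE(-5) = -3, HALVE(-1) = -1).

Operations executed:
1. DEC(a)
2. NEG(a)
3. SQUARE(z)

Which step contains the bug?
Step 2

Trace with buggy code:
Initial: a=7, z=3
After step 1: a=6, z=3
After step 2: a=-6, z=3
After step 3: a=-6, z=9
Actual final a=-6, z=9 ≠ expected a=6, z=9.
Step 2 is the only position where a single-operation replacement can produce the expected result.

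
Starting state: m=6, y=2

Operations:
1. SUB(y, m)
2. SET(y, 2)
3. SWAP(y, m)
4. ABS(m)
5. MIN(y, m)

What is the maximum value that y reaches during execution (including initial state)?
6

Values of y at each step:
Initial: y = 2
After step 1: y = -4
After step 2: y = 2
After step 3: y = 6 ← maximum
After step 4: y = 6
After step 5: y = 2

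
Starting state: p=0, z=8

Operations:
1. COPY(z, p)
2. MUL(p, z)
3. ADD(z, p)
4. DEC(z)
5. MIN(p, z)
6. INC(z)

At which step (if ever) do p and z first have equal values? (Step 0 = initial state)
Step 1

p and z first become equal after step 1.

Comparing values at each step:
Initial: p=0, z=8
After step 1: p=0, z=0 ← equal!
After step 2: p=0, z=0 ← equal!
After step 3: p=0, z=0 ← equal!
After step 4: p=0, z=-1
After step 5: p=-1, z=-1 ← equal!
After step 6: p=-1, z=0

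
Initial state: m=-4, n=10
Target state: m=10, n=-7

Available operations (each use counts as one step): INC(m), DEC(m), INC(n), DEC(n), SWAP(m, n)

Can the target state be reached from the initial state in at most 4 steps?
Yes

Path (4 steps): DEC(m) → DEC(m) → DEC(m) → SWAP(m, n)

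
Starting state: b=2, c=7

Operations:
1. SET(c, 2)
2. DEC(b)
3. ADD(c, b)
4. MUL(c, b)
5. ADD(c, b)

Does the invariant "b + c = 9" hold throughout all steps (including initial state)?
No, violated after step 1

The invariant is violated after step 1.

State at each step:
Initial: b=2, c=7
After step 1: b=2, c=2
After step 2: b=1, c=2
After step 3: b=1, c=3
After step 4: b=1, c=3
After step 5: b=1, c=4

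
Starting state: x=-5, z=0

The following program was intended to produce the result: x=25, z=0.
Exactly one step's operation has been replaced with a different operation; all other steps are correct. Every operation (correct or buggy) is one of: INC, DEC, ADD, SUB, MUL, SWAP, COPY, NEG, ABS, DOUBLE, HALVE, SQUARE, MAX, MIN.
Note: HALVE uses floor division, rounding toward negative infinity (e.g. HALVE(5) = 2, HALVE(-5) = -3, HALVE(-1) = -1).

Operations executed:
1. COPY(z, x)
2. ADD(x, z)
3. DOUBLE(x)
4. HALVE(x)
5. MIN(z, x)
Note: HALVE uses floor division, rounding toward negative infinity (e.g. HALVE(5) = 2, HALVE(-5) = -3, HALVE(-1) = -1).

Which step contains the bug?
Step 1

Trace with buggy code:
Initial: x=-5, z=0
After step 1: x=-5, z=-5
After step 2: x=-10, z=-5
After step 3: x=-20, z=-5
After step 4: x=-10, z=-5
After step 5: x=-10, z=-10
Actual final x=-10, z=-10 ≠ expected x=25, z=0.
Step 1 is the only position where a single-operation replacement can produce the expected result.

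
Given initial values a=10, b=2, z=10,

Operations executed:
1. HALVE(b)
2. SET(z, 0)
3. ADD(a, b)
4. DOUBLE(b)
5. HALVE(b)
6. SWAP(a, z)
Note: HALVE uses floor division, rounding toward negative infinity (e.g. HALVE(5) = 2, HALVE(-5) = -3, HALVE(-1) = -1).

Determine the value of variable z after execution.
z = 11

Tracing execution:
Step 1: HALVE(b) → z = 10
Step 2: SET(z, 0) → z = 0
Step 3: ADD(a, b) → z = 0
Step 4: DOUBLE(b) → z = 0
Step 5: HALVE(b) → z = 0
Step 6: SWAP(a, z) → z = 11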